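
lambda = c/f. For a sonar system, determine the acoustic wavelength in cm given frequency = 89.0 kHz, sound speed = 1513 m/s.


lambda = c/f = 1513 / 89000 = 0.017 m = 1.7 cm

1.7 cm


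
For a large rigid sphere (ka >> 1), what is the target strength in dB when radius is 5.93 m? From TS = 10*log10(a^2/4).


9.44 dB


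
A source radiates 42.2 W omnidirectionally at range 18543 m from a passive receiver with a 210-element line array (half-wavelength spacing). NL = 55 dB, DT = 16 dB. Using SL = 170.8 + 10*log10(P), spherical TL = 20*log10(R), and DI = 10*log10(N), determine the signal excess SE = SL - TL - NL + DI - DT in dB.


53.91 dB


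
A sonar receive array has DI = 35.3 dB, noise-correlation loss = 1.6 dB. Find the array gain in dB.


AG = DI - L_corr = 35.3 - 1.6 = 33.7

33.7 dB


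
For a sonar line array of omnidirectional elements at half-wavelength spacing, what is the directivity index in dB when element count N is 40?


DI = 10*log10(40) = 16.02

16.02 dB


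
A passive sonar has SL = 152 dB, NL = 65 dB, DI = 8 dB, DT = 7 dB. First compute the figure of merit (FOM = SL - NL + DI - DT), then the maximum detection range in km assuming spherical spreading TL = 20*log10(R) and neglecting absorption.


Step 1: FOM = SL - NL + DI - DT = 152 - 65 + 8 - 7 = 88 dB
Step 2: at max range FOM = TL = 20*log10(R), so R = 10^(88/20) = 25118.86 m = 25.12 km

25.12 km


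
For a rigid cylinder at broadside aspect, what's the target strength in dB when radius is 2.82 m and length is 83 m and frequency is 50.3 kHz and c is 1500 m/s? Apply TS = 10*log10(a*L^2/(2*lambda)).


lambda = 1500/50300 = 0.02982 m
TS = 10*log10(2.82*83^2/(2*0.02982)) = 55.13

55.13 dB


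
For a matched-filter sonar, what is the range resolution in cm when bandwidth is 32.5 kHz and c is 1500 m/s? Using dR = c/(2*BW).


dR = c/(2*BW) = 1500 / (2 * 32.5e3) = 0.0231 m = 2.31 cm

2.31 cm


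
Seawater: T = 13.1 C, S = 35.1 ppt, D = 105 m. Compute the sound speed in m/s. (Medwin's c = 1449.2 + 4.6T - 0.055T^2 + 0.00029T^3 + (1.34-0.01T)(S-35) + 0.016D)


c = 1449.2 + 4.6*13.1 - 0.055*13.1^2 + 0.00029*13.1^3 + (1.34 - 0.01*13.1)*(35.1 - 35) + 0.016*105 = 1502.47

1502.47 m/s


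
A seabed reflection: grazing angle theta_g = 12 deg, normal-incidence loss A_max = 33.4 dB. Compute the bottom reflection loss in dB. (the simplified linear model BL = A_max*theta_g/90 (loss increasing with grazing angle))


BL = A_max * theta_g / 90 = 33.4 * 12 / 90 = 4.45

4.45 dB


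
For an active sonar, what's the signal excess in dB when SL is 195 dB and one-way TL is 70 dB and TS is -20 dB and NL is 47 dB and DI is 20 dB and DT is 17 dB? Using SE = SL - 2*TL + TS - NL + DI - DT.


SE = SL - 2*TL + TS - NL + DI - DT = 195 - 2*70 + (-20) - 47 + 20 - 17 = -9

-9 dB


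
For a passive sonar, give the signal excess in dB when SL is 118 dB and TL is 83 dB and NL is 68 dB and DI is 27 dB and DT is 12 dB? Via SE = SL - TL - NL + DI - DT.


SE = SL - TL - NL + DI - DT = 118 - 83 - 68 + 27 - 12 = -18

-18 dB


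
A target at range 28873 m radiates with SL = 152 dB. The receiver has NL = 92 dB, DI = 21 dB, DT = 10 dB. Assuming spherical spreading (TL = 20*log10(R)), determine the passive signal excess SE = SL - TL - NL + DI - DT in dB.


Step 1: TL = 20*log10(28873) = 89.21 dB
Step 2: SE = 152 - 89.21 - 92 + 21 - 10 = -18.21

-18.21 dB


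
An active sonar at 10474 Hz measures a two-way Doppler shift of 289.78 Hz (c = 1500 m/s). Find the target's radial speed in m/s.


20.75 m/s


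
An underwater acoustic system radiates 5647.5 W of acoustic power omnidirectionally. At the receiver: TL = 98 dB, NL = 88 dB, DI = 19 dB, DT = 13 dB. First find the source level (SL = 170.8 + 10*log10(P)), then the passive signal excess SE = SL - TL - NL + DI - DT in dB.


Step 1: SL = 170.8 + 10*log10(5647.5) = 208.32 dB
Step 2: SE = SL - TL - NL + DI - DT = 208.32 - 98 - 88 + 19 - 13 = 28.32

28.32 dB


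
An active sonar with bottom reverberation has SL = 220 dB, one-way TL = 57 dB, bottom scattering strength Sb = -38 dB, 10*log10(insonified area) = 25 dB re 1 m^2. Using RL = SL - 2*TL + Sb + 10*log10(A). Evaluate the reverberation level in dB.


RL = SL - 2*TL + Sb + 10*log10(A) = 220 - 2*57 + (-38) + 25 = 93

93 dB


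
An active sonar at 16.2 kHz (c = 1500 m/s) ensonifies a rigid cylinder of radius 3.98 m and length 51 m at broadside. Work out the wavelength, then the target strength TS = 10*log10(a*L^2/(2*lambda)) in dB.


Step 1: lambda = c/f = 1500/16200 = 0.09259 m
Step 2: TS = 10*log10(a*L^2/(2*lambda)) = 10*log10(3.98*51^2/(2*0.09259)) = 47.47

47.47 dB


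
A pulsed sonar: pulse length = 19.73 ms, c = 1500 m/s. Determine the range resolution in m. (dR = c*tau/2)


dR = c*tau/2 = 1500 * 19.73e-3 / 2 = 14.7975

14.7975 m


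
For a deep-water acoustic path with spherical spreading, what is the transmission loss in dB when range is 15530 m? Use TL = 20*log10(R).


TL = 20*log10(15530) = 83.82

83.82 dB


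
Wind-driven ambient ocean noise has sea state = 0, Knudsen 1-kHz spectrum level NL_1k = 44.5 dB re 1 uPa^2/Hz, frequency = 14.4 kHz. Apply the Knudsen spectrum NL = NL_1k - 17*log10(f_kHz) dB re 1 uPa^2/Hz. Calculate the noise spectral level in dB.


24.81 dB


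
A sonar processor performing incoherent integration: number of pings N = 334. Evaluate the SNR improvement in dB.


Gain = 5*log10(334) = 12.62

12.62 dB


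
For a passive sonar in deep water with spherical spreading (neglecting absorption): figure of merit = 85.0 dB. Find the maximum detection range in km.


17.78 km


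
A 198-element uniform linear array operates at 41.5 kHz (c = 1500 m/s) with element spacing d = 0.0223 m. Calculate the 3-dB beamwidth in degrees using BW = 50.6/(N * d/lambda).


Step 1: lambda = 1500/41500 = 0.03614 m
Step 2: d/lambda = 0.0223/0.03614 = 0.617
Step 3: BW = 50.6/(N * d/lambda) = 50.6/(198 * 0.617) = 0.41

0.41 deg


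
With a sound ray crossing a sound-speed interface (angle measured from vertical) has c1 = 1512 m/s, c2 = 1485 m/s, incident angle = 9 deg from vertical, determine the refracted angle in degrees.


8.84 deg


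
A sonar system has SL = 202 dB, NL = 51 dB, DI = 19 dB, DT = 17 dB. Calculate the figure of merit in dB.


FOM = SL - NL + DI - DT = 202 - 51 + 19 - 17 = 153

153 dB


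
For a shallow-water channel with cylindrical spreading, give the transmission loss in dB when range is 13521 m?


TL = 10*log10(13521) = 41.31

41.31 dB


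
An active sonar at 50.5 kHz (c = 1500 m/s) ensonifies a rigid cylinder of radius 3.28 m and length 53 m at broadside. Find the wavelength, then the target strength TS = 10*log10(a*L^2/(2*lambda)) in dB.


Step 1: lambda = c/f = 1500/50500 = 0.0297 m
Step 2: TS = 10*log10(a*L^2/(2*lambda)) = 10*log10(3.28*53^2/(2*0.0297)) = 51.91

51.91 dB


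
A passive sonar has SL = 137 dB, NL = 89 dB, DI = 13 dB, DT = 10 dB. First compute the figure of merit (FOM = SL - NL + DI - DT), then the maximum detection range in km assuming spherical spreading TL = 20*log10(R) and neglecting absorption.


Step 1: FOM = SL - NL + DI - DT = 137 - 89 + 13 - 10 = 51 dB
Step 2: at max range FOM = TL = 20*log10(R), so R = 10^(51/20) = 354.81 m = 0.35 km

0.35 km


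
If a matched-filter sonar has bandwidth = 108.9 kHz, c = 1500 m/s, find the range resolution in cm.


dR = c/(2*BW) = 1500 / (2 * 108.9e3) = 0.0069 m = 0.69 cm

0.69 cm


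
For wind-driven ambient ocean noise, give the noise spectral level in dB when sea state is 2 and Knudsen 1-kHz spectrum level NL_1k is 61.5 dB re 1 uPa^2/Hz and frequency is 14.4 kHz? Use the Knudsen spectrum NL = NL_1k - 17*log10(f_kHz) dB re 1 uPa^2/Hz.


41.81 dB


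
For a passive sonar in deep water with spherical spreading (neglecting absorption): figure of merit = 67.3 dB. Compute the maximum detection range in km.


At max range FOM = TL, so 20*log10(R) = 67.3
R = 10^(67.3/20) = 2317.39 m = 2.32 km

2.32 km


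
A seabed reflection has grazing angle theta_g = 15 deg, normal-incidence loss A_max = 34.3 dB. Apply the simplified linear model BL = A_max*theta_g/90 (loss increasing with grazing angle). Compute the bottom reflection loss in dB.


5.72 dB


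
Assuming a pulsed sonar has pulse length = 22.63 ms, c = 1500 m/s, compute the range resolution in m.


16.9725 m


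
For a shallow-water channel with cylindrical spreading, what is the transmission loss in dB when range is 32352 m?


45.1 dB


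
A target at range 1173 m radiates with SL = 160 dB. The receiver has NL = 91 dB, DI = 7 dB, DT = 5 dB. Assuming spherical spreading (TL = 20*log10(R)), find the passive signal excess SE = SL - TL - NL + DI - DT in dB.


Step 1: TL = 20*log10(1173) = 61.39 dB
Step 2: SE = 160 - 61.39 - 91 + 7 - 5 = 9.61

9.61 dB


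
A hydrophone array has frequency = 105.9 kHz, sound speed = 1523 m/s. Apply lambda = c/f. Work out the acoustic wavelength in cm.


lambda = c/f = 1523 / 105900 = 0.0144 m = 1.44 cm

1.44 cm


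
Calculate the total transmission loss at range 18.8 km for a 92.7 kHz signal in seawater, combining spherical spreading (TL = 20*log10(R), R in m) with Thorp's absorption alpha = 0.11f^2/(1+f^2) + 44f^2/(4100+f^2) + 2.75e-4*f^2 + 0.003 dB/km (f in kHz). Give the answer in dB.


Step 1 (Thorp): alpha = 0.11*8593.29/(1+8593.29) + 44*8593.29/(4100+8593.29) + 2.75e-4*8593.29 + 0.003 = 32.2639 dB/km
Step 2: TL_spread = 20*log10(18800) = 85.48 dB
Step 3: TL_abs = alpha*R = 32.2639 * 18.8 = 606.56 dB
Step 4: TL_total = 85.48 + 606.56 = 692.04

692.04 dB


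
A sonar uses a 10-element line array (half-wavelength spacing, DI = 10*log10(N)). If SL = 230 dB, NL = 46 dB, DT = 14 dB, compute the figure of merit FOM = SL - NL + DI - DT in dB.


Step 1: DI = 10*log10(10) = 10.0 dB
Step 2: FOM = SL - NL + DI - DT = 230 - 46 + 10.0 - 14 = 180.0

180.0 dB


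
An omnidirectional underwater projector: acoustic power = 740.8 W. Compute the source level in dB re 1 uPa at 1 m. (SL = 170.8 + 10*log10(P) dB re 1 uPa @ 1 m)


SL = 170.8 + 10*log10(740.8) = 170.8 + 28.7 = 199.5

199.5 dB


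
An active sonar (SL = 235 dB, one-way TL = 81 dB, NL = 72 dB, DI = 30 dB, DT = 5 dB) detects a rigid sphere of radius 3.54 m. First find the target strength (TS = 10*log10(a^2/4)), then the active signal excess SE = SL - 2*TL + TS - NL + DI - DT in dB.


Step 1: TS = 10*log10(3.54^2/4) = 4.96 dB
Step 2: SE = SL - 2*TL + TS - NL + DI - DT = 235 - 2*81 + (4.96) - 72 + 30 - 5 = 30.96

30.96 dB


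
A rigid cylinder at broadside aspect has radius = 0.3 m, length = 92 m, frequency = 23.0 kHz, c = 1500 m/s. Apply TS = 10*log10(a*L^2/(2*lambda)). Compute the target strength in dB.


lambda = 1500/23000 = 0.06522 m
TS = 10*log10(0.3*92^2/(2*0.06522)) = 42.89

42.89 dB


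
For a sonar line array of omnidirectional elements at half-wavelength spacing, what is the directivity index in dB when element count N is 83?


DI = 10*log10(83) = 19.19

19.19 dB


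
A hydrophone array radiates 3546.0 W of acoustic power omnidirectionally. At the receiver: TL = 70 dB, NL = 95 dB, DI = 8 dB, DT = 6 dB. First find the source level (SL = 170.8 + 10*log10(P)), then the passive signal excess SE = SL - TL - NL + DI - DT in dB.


Step 1: SL = 170.8 + 10*log10(3546.0) = 206.3 dB
Step 2: SE = SL - TL - NL + DI - DT = 206.3 - 70 - 95 + 8 - 6 = 43.3

43.3 dB


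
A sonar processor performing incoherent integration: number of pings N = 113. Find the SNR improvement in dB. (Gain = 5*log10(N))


10.27 dB


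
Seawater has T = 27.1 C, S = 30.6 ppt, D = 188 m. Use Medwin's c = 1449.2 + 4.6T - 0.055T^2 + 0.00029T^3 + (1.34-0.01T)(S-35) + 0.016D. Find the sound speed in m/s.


c = 1449.2 + 4.6*27.1 - 0.055*27.1^2 + 0.00029*27.1^3 + (1.34 - 0.01*27.1)*(30.6 - 35) + 0.016*188 = 1537.54

1537.54 m/s


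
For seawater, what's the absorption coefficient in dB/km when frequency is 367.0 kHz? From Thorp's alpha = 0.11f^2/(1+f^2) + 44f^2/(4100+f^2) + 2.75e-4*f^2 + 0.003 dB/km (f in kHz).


f^2 = 134689.0
alpha = 0.11*134689.0/(1+134689.0) + 44*134689.0/(4100+134689.0) + 2.75e-4*134689.0 + 0.003 = 79.853

79.853 dB/km


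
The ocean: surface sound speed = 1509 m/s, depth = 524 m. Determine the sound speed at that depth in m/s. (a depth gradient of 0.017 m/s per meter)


c = 1509 + 0.017 * 524 = 1517.908

1517.908 m/s


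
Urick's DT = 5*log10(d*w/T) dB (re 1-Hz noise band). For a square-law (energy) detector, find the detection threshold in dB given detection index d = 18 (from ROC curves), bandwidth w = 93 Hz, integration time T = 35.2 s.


8.39 dB


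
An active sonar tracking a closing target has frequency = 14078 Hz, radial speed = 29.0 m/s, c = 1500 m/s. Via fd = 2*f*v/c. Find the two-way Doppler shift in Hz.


544.35 Hz


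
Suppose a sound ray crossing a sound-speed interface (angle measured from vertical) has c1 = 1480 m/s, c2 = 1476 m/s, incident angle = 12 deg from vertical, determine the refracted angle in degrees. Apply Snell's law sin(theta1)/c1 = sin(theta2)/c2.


sin(theta2) = (c2/c1)*sin(theta1) = (1476/1480)*sin(12 deg) = 0.20735
theta2 = arcsin(0.20735) = 11.97

11.97 deg


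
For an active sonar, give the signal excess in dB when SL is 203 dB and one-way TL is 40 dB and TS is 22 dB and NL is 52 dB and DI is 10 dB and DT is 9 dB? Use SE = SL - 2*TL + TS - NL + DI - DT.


94 dB


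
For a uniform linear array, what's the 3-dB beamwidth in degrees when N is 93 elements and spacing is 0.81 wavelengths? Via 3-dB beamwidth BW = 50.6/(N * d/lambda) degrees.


0.67 deg


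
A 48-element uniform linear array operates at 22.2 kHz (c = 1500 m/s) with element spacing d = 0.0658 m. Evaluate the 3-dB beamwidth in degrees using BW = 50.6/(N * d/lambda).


1.08 deg


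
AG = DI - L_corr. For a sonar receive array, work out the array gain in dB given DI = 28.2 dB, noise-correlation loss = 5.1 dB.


AG = DI - L_corr = 28.2 - 5.1 = 23.1

23.1 dB


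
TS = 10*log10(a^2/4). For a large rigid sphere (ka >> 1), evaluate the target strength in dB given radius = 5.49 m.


TS = 10*log10(5.49^2 / 4) = 10*log10(7.535025) = 8.77

8.77 dB


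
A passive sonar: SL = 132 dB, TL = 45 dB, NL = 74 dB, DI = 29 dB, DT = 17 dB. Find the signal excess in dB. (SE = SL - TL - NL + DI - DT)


SE = SL - TL - NL + DI - DT = 132 - 45 - 74 + 29 - 17 = 25

25 dB


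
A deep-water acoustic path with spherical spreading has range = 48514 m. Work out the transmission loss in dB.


TL = 20*log10(48514) = 93.72

93.72 dB


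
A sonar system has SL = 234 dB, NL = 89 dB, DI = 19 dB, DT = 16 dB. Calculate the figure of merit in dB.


FOM = SL - NL + DI - DT = 234 - 89 + 19 - 16 = 148

148 dB


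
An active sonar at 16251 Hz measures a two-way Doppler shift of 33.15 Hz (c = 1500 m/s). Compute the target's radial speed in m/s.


From fd = 2*f*v/c, v = c*fd/(2*f) = 1500 * 33.15 / (2*16251) = 1.53

1.53 m/s


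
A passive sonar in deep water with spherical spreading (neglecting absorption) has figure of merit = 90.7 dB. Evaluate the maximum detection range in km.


At max range FOM = TL, so 20*log10(R) = 90.7
R = 10^(90.7/20) = 34276.78 m = 34.28 km

34.28 km


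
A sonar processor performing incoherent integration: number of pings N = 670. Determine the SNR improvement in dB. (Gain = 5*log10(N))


14.13 dB


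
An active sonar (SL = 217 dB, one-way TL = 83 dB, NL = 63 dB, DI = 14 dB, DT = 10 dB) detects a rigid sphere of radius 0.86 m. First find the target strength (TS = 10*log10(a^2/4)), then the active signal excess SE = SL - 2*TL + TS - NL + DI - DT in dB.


Step 1: TS = 10*log10(0.86^2/4) = -7.33 dB
Step 2: SE = SL - 2*TL + TS - NL + DI - DT = 217 - 2*83 + (-7.33) - 63 + 14 - 10 = -15.33

-15.33 dB


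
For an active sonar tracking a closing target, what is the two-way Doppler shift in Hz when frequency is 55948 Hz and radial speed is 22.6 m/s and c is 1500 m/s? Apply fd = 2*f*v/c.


1685.9 Hz


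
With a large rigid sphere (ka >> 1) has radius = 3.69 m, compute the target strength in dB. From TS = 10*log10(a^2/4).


5.32 dB


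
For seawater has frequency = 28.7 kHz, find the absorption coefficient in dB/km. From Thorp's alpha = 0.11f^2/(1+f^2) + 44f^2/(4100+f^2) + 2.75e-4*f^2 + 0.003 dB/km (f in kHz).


f^2 = 823.69
alpha = 0.11*823.69/(1+823.69) + 44*823.69/(4100+823.69) + 2.75e-4*823.69 + 0.003 = 7.7

7.7 dB/km


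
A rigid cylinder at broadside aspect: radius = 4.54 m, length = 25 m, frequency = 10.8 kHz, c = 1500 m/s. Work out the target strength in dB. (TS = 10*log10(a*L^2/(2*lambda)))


lambda = 1500/10800 = 0.13889 m
TS = 10*log10(4.54*25^2/(2*0.13889)) = 40.09

40.09 dB


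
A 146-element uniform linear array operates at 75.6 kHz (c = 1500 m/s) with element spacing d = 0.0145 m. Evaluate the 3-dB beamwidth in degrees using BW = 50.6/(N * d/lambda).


Step 1: lambda = 1500/75600 = 0.01984 m
Step 2: d/lambda = 0.0145/0.01984 = 0.7308
Step 3: BW = 50.6/(N * d/lambda) = 50.6/(146 * 0.7308) = 0.47

0.47 deg


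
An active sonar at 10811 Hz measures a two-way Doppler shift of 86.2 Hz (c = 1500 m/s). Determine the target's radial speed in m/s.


From fd = 2*f*v/c, v = c*fd/(2*f) = 1500 * 86.2 / (2*10811) = 5.98

5.98 m/s


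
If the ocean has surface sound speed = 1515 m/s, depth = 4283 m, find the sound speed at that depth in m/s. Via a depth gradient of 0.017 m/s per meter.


1587.811 m/s


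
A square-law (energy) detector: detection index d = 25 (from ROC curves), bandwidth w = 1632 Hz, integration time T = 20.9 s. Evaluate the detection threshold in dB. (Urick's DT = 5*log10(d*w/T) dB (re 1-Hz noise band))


DT = 5*log10(d*w/T) = 5*log10(25 * 1632 / 20.9) = 5*log10(1952.15) = 16.45

16.45 dB


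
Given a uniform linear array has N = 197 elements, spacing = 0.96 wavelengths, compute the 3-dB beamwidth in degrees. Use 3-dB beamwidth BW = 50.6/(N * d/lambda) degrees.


BW = 50.6 / (197 * 0.96) = 50.6 / 189.12 = 0.27

0.27 deg


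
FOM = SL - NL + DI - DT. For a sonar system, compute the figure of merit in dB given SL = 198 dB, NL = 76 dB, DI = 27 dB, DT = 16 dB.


FOM = SL - NL + DI - DT = 198 - 76 + 27 - 16 = 133

133 dB


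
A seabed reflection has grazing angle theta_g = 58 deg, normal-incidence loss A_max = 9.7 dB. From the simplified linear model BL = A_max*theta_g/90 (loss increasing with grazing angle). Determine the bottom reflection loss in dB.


BL = A_max * theta_g / 90 = 9.7 * 58 / 90 = 6.25

6.25 dB


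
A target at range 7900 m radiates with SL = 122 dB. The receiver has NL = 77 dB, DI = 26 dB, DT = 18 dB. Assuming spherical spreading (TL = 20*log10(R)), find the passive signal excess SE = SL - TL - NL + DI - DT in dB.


-24.95 dB


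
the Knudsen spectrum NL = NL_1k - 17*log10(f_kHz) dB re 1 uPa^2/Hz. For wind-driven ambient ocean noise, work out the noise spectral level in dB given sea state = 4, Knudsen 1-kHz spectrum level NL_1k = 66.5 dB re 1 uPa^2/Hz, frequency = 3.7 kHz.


NL = NL_1k - 17*log10(f_kHz) = 66.5 - 17*log10(3.7) = 66.5 - (9.66) = 56.84

56.84 dB


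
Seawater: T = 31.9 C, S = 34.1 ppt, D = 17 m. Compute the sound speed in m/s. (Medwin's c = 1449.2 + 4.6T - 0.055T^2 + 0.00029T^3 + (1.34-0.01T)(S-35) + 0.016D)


1548.74 m/s


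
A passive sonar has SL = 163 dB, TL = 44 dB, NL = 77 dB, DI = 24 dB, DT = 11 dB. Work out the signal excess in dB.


SE = SL - TL - NL + DI - DT = 163 - 44 - 77 + 24 - 11 = 55

55 dB


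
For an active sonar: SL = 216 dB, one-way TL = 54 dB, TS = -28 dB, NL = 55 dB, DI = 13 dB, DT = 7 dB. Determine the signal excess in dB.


31 dB


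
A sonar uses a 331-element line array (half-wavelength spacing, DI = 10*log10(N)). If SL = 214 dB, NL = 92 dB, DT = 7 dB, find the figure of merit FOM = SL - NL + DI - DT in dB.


140.2 dB


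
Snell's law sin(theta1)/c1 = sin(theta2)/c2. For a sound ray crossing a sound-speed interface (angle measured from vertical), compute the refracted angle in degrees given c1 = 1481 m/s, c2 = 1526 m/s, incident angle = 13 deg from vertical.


sin(theta2) = (c2/c1)*sin(theta1) = (1526/1481)*sin(13 deg) = 0.23179
theta2 = arcsin(0.23179) = 13.4

13.4 deg


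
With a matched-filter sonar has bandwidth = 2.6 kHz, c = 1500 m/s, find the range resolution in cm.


dR = c/(2*BW) = 1500 / (2 * 2.6e3) = 0.2885 m = 28.85 cm

28.85 cm


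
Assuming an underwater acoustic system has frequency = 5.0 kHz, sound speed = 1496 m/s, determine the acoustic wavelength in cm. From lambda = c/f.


lambda = c/f = 1496 / 5000 = 0.2992 m = 29.92 cm

29.92 cm


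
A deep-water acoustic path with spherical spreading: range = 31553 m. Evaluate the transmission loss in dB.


TL = 20*log10(31553) = 89.98

89.98 dB


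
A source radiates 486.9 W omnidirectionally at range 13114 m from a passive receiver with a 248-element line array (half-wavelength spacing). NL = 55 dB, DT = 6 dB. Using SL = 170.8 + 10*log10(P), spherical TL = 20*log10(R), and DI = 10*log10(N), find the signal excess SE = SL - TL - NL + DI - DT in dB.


Step 1: SL = 170.8 + 10*log10(486.9) = 197.67 dB
Step 2: TL = 20*log10(13114) = 82.35 dB
Step 3: DI = 10*log10(248) = 23.94 dB
Step 4: SE = SL - TL - NL + DI - DT = 197.67 - 82.35 - 55 + 23.94 - 6 = 78.26

78.26 dB


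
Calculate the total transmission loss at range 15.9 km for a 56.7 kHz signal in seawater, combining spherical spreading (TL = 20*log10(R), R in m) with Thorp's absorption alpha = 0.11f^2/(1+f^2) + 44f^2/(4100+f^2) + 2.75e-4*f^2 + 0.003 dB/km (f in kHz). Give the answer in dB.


Step 1 (Thorp): alpha = 0.11*3214.89/(1+3214.89) + 44*3214.89/(4100+3214.89) + 2.75e-4*3214.89 + 0.003 = 20.335 dB/km
Step 2: TL_spread = 20*log10(15900) = 84.03 dB
Step 3: TL_abs = alpha*R = 20.335 * 15.9 = 323.33 dB
Step 4: TL_total = 84.03 + 323.33 = 407.36

407.36 dB


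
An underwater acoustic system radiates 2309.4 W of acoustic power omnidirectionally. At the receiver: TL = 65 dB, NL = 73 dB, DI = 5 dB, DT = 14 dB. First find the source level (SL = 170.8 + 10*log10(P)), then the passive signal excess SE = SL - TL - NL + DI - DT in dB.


Step 1: SL = 170.8 + 10*log10(2309.4) = 204.43 dB
Step 2: SE = SL - TL - NL + DI - DT = 204.43 - 65 - 73 + 5 - 14 = 57.43

57.43 dB


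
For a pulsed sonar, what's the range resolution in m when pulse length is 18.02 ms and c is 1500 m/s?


13.515 m


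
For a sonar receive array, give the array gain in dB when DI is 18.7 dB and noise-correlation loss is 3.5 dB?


AG = DI - L_corr = 18.7 - 3.5 = 15.2

15.2 dB


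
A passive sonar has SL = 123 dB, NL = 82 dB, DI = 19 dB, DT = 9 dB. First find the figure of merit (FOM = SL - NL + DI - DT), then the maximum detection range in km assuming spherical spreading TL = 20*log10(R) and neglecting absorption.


Step 1: FOM = SL - NL + DI - DT = 123 - 82 + 19 - 9 = 51 dB
Step 2: at max range FOM = TL = 20*log10(R), so R = 10^(51/20) = 354.81 m = 0.35 km

0.35 km


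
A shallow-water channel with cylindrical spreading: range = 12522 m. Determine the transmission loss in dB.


40.98 dB


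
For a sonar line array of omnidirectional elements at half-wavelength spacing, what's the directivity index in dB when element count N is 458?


DI = 10*log10(458) = 26.61

26.61 dB


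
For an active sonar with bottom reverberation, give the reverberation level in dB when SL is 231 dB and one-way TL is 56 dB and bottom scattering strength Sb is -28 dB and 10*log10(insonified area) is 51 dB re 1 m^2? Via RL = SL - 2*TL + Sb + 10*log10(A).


RL = SL - 2*TL + Sb + 10*log10(A) = 231 - 2*56 + (-28) + 51 = 142

142 dB


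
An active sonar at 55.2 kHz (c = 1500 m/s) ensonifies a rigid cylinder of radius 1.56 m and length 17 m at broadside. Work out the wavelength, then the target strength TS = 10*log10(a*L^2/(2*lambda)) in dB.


Step 1: lambda = c/f = 1500/55200 = 0.02717 m
Step 2: TS = 10*log10(a*L^2/(2*lambda)) = 10*log10(1.56*17^2/(2*0.02717)) = 39.19

39.19 dB


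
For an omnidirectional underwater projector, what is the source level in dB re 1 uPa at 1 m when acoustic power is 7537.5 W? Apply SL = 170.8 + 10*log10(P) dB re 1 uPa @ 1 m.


SL = 170.8 + 10*log10(7537.5) = 170.8 + 38.77 = 209.57

209.57 dB


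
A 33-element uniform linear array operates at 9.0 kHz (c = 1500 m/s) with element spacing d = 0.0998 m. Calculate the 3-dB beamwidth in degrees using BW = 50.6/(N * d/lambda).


Step 1: lambda = 1500/9000 = 0.16667 m
Step 2: d/lambda = 0.0998/0.16667 = 0.5988
Step 3: BW = 50.6/(N * d/lambda) = 50.6/(33 * 0.5988) = 2.56

2.56 deg


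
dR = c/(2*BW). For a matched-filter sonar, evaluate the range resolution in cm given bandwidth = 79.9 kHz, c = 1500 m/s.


dR = c/(2*BW) = 1500 / (2 * 79.9e3) = 0.0094 m = 0.94 cm

0.94 cm


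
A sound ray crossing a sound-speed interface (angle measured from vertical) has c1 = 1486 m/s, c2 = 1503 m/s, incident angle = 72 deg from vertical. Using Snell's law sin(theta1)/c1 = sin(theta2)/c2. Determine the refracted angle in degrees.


74.14 deg


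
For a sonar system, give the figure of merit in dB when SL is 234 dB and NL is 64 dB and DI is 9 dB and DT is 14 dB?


FOM = SL - NL + DI - DT = 234 - 64 + 9 - 14 = 165

165 dB


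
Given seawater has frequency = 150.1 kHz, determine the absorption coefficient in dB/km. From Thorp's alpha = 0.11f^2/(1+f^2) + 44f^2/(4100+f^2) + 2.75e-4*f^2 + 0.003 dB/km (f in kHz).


43.534 dB/km


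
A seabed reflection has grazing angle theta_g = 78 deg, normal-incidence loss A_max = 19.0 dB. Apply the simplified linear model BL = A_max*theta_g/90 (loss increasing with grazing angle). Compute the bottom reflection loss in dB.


16.47 dB


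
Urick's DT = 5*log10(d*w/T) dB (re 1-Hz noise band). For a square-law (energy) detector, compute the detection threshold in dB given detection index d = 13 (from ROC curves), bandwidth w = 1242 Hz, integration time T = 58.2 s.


12.22 dB


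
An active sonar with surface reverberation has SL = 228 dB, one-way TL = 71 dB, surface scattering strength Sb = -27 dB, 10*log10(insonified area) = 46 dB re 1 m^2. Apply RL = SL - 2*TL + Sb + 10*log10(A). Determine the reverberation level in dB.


RL = SL - 2*TL + Sb + 10*log10(A) = 228 - 2*71 + (-27) + 46 = 105

105 dB


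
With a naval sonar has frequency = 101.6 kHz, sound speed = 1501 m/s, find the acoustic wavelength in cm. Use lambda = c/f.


lambda = c/f = 1501 / 101600 = 0.0148 m = 1.48 cm

1.48 cm


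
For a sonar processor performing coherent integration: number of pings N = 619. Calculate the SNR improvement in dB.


Gain = 10*log10(619) = 27.92

27.92 dB


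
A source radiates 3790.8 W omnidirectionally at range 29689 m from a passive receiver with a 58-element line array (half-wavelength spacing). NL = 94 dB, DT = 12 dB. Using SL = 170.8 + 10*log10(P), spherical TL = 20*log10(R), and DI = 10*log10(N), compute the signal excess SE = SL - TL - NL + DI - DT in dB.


Step 1: SL = 170.8 + 10*log10(3790.8) = 206.59 dB
Step 2: TL = 20*log10(29689) = 89.45 dB
Step 3: DI = 10*log10(58) = 17.63 dB
Step 4: SE = SL - TL - NL + DI - DT = 206.59 - 89.45 - 94 + 17.63 - 12 = 28.77

28.77 dB


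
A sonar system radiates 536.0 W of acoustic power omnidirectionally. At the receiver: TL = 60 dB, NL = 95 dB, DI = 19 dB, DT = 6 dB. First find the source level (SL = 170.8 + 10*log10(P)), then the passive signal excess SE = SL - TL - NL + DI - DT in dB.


Step 1: SL = 170.8 + 10*log10(536.0) = 198.09 dB
Step 2: SE = SL - TL - NL + DI - DT = 198.09 - 60 - 95 + 19 - 6 = 56.09

56.09 dB


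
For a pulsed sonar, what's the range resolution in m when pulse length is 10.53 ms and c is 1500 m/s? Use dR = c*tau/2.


7.8975 m


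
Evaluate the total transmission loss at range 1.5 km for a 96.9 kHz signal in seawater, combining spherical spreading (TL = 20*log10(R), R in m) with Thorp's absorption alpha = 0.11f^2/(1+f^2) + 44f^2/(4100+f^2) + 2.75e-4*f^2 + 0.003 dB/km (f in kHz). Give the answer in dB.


113.5 dB


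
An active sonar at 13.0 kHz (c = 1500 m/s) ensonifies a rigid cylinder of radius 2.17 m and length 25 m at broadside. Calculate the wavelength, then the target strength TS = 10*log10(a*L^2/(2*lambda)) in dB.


Step 1: lambda = c/f = 1500/13000 = 0.11538 m
Step 2: TS = 10*log10(a*L^2/(2*lambda)) = 10*log10(2.17*25^2/(2*0.11538)) = 37.69

37.69 dB


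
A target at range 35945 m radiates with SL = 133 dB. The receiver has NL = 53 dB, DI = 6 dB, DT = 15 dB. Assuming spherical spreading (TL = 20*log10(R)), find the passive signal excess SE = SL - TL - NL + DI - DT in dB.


-20.11 dB


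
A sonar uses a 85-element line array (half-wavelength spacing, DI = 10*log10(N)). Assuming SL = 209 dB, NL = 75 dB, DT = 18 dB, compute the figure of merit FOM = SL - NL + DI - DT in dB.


135.29 dB


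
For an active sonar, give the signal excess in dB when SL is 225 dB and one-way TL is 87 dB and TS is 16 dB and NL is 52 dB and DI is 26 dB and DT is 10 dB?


SE = SL - 2*TL + TS - NL + DI - DT = 225 - 2*87 + (16) - 52 + 26 - 10 = 31

31 dB


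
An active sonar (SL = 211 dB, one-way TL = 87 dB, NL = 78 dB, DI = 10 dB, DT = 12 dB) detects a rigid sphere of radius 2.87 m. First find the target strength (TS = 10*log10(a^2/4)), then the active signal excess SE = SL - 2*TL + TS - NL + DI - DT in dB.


Step 1: TS = 10*log10(2.87^2/4) = 3.14 dB
Step 2: SE = SL - 2*TL + TS - NL + DI - DT = 211 - 2*87 + (3.14) - 78 + 10 - 12 = -39.86

-39.86 dB


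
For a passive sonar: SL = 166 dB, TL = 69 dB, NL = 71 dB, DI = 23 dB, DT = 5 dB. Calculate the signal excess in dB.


44 dB


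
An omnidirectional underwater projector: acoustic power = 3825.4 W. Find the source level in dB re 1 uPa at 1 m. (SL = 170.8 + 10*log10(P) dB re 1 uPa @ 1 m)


206.63 dB


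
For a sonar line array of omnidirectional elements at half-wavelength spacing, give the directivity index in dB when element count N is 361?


DI = 10*log10(361) = 25.58

25.58 dB


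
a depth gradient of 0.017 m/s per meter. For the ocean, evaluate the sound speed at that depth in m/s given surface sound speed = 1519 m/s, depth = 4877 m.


c = 1519 + 0.017 * 4877 = 1601.909

1601.909 m/s


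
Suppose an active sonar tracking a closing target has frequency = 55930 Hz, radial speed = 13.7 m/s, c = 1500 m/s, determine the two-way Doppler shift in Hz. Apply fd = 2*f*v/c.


fd = 2*f*v/c = 2 * 55930 * 13.7 / 1500 = 1021.65

1021.65 Hz


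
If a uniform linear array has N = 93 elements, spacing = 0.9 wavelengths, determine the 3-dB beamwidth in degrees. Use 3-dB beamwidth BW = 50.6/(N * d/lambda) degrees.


BW = 50.6 / (93 * 0.9) = 50.6 / 83.7 = 0.6

0.6 deg


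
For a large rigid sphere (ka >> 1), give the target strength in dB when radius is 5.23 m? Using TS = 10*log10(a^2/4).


8.35 dB


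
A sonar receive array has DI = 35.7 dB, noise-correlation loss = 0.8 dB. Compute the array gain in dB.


AG = DI - L_corr = 35.7 - 0.8 = 34.9

34.9 dB


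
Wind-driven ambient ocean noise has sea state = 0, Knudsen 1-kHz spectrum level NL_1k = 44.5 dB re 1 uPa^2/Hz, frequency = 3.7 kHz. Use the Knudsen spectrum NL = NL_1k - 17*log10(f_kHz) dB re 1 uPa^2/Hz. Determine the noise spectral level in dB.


NL = NL_1k - 17*log10(f_kHz) = 44.5 - 17*log10(3.7) = 44.5 - (9.66) = 34.84

34.84 dB


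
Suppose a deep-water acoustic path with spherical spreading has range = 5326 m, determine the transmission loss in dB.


TL = 20*log10(5326) = 74.53

74.53 dB


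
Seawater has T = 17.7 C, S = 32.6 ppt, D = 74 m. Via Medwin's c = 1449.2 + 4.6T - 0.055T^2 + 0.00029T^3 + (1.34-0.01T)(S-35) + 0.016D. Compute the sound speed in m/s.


1513.39 m/s


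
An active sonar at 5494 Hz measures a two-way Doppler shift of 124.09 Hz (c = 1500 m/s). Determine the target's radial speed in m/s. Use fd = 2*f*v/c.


From fd = 2*f*v/c, v = c*fd/(2*f) = 1500 * 124.09 / (2*5494) = 16.94

16.94 m/s


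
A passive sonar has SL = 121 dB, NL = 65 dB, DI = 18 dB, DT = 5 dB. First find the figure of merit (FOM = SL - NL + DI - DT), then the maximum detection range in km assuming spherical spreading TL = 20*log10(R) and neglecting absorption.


Step 1: FOM = SL - NL + DI - DT = 121 - 65 + 18 - 5 = 69 dB
Step 2: at max range FOM = TL = 20*log10(R), so R = 10^(69/20) = 2818.38 m = 2.82 km

2.82 km


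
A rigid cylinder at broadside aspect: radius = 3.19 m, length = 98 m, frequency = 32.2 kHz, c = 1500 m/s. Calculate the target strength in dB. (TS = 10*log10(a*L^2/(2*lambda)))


lambda = 1500/32200 = 0.04658 m
TS = 10*log10(3.19*98^2/(2*0.04658)) = 55.17

55.17 dB


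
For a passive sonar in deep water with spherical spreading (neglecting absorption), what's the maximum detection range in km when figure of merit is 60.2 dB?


At max range FOM = TL, so 20*log10(R) = 60.2
R = 10^(60.2/20) = 1023.29 m = 1.02 km

1.02 km


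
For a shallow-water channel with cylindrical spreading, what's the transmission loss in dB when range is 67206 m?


48.27 dB


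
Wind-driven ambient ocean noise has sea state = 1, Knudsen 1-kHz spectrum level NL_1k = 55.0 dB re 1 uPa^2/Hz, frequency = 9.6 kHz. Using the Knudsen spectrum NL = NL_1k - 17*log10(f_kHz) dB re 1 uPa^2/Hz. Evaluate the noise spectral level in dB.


NL = NL_1k - 17*log10(f_kHz) = 55.0 - 17*log10(9.6) = 55.0 - (16.7) = 38.3

38.3 dB


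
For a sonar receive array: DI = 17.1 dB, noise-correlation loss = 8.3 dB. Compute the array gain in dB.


8.8 dB


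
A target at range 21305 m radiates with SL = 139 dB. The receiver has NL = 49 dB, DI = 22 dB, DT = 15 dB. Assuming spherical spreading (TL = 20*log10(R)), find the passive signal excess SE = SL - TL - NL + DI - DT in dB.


Step 1: TL = 20*log10(21305) = 86.57 dB
Step 2: SE = 139 - 86.57 - 49 + 22 - 15 = 10.43

10.43 dB


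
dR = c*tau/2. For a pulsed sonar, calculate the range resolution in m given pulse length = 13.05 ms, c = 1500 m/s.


9.7875 m


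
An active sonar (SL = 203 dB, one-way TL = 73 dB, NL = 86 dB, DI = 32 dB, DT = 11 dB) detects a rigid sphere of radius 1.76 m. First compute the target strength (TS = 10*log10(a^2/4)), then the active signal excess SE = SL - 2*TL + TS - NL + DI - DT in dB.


Step 1: TS = 10*log10(1.76^2/4) = -1.11 dB
Step 2: SE = SL - 2*TL + TS - NL + DI - DT = 203 - 2*73 + (-1.11) - 86 + 32 - 11 = -9.11

-9.11 dB


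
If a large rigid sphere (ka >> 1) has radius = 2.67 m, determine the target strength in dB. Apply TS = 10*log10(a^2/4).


TS = 10*log10(2.67^2 / 4) = 10*log10(1.782225) = 2.51

2.51 dB


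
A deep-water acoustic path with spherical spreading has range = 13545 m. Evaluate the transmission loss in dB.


TL = 20*log10(13545) = 82.64

82.64 dB


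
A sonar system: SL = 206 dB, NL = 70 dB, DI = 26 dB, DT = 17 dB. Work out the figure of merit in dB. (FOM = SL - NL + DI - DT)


FOM = SL - NL + DI - DT = 206 - 70 + 26 - 17 = 145

145 dB


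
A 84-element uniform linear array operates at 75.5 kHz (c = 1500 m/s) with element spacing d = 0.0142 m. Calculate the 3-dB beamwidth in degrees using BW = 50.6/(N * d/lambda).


Step 1: lambda = 1500/75500 = 0.01987 m
Step 2: d/lambda = 0.0142/0.01987 = 0.7146
Step 3: BW = 50.6/(N * d/lambda) = 50.6/(84 * 0.7146) = 0.84

0.84 deg


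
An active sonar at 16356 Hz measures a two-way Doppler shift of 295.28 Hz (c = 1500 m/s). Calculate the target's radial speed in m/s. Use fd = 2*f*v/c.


From fd = 2*f*v/c, v = c*fd/(2*f) = 1500 * 295.28 / (2*16356) = 13.54

13.54 m/s


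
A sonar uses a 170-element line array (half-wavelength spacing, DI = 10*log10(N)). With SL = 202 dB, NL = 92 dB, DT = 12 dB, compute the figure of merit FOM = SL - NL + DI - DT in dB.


Step 1: DI = 10*log10(170) = 22.3 dB
Step 2: FOM = SL - NL + DI - DT = 202 - 92 + 22.3 - 12 = 120.3

120.3 dB


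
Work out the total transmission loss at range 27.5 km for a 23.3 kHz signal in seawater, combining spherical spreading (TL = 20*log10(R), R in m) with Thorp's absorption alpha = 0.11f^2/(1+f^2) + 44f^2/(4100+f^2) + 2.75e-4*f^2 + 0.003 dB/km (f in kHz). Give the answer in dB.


237.48 dB


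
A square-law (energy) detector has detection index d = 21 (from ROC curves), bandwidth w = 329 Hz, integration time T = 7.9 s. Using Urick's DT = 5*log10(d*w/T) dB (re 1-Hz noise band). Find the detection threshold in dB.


DT = 5*log10(d*w/T) = 5*log10(21 * 329 / 7.9) = 5*log10(874.56) = 14.71

14.71 dB


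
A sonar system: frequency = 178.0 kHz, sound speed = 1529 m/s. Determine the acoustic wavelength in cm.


lambda = c/f = 1529 / 178000 = 0.0086 m = 0.86 cm

0.86 cm


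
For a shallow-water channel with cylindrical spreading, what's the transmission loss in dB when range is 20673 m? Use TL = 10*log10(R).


TL = 10*log10(20673) = 43.15

43.15 dB


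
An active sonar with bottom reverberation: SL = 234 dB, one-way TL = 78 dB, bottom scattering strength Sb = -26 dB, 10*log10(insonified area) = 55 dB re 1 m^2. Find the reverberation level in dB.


RL = SL - 2*TL + Sb + 10*log10(A) = 234 - 2*78 + (-26) + 55 = 107

107 dB


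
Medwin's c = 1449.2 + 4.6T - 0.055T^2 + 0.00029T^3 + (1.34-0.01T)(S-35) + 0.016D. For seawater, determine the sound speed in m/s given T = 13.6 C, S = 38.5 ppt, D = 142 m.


1508.8 m/s


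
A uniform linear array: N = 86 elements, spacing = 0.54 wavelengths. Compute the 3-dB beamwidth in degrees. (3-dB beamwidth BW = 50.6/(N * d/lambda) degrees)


BW = 50.6 / (86 * 0.54) = 50.6 / 46.44 = 1.09

1.09 deg


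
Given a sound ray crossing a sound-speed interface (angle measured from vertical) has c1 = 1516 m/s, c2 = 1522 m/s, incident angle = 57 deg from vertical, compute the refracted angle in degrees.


57.35 deg


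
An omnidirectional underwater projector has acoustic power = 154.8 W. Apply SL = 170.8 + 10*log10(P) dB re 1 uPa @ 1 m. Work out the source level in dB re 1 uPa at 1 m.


SL = 170.8 + 10*log10(154.8) = 170.8 + 21.9 = 192.7

192.7 dB


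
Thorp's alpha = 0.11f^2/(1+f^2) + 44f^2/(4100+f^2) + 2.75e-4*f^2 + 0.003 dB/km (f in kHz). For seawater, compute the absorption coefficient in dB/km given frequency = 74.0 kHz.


26.78 dB/km


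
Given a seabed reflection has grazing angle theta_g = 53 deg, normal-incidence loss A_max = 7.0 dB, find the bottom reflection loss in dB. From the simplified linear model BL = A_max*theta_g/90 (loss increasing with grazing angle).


BL = A_max * theta_g / 90 = 7.0 * 53 / 90 = 4.12

4.12 dB


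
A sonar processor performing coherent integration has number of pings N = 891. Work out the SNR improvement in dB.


29.5 dB


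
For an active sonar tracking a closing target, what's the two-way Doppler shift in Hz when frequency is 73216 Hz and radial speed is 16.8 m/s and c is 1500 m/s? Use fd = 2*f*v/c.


1640.04 Hz


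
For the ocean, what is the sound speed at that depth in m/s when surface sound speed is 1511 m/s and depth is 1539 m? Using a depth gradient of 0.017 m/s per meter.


c = 1511 + 0.017 * 1539 = 1537.163

1537.163 m/s


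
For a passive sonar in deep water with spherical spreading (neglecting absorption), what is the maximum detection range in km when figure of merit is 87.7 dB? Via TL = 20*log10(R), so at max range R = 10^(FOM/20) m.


At max range FOM = TL, so 20*log10(R) = 87.7
R = 10^(87.7/20) = 24266.1 m = 24.27 km

24.27 km


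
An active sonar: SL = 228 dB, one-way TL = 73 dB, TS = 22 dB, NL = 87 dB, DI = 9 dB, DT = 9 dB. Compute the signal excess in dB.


SE = SL - 2*TL + TS - NL + DI - DT = 228 - 2*73 + (22) - 87 + 9 - 9 = 17

17 dB


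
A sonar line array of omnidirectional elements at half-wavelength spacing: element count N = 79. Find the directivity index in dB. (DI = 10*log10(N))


DI = 10*log10(79) = 18.98

18.98 dB
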